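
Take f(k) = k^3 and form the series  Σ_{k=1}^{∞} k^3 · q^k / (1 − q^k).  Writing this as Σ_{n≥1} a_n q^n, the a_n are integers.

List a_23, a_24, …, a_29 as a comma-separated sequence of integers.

q^23  k|23↦f(k): 1:1 23:12167  a_23=12168
[q^24] f(1)=1,f(2)=8,f(3)=27,f(4)=64,f(6)=216,f(8)=512,f(12)=1728,f(24)=13824 ⇒ 16380
d|25:{25,5,1}  Σf=15625+125+1=15751
n=26: 26·1 13·2 2·13 1·26  f→[17576+2197+8+1]=19782
[q^27] f(1)=1,f(3)=27,f(9)=729,f(27)=19683 ⇒ 20440
q^28  k|28↦f(k): 1:1 2:8 4:64 7:343 14:2744 28:21952  a_28=25112
n=29: 29·1 1·29  f→[24389+1]=24390

12168, 16380, 15751, 19782, 20440, 25112, 24390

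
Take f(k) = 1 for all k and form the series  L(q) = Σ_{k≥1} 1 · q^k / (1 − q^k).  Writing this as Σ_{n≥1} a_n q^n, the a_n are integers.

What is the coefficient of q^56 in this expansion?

d|56:{1,2,4,7,8,14,28,56}  Σf=1+1+1+1+1+1+1+1=8

a_56 = 8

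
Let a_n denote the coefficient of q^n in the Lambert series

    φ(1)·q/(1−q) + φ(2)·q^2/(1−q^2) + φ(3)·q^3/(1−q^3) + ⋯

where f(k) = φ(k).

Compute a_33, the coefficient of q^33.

d|33:{33,11,3,1}  Σφ=20+10+2+1=33

a_33 = 33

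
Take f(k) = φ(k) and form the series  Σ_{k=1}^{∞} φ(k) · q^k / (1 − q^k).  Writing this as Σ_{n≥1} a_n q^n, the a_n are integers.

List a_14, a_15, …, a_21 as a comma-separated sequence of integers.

q^14  k|14↦φ(k): 14:6 7:6 2:1 1:1  a_14=14
[q^15] φ(15)=8,φ(5)=4,φ(3)=2,φ(1)=1 ⇒ 15
n=16: 1·16 2·8 4·4 8·2 16·1  φ→[1+1+2+4+8]=16
d|17:{1,17}  Σφ=1+16=17
n=18: 1·18 2·9 3·6 6·3 9·2 18·1  φ→[1+1+2+2+6+6]=18
d|19:{19,1}  Σφ=18+1=19
n=20: 1·20 2·10 4·5 5·4 10·2 20·1  φ→[1+1+2+4+4+8]=20
n=21: 1·21 3·7 7·3 21·1  φ→[1+2+6+12]=21

14, 15, 16, 17, 18, 19, 20, 21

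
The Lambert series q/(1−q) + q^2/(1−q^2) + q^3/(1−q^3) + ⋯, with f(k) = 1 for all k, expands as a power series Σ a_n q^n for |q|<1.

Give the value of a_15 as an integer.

a_15 = 4

[q^15] f(1)=1,f(3)=1,f(5)=1,f(15)=1 ⇒ 4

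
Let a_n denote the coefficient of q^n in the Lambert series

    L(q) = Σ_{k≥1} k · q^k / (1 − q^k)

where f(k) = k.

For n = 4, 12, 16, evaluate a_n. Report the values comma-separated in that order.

n=4: 1·4 2·2 4·1  f→[1+2+4]=7
[q^12] f(12)=12,f(6)=6,f(4)=4,f(3)=3,f(2)=2,f(1)=1 ⇒ 28
d|16:{16,8,4,2,1}  Σf=16+8+4+2+1=31

7, 28, 31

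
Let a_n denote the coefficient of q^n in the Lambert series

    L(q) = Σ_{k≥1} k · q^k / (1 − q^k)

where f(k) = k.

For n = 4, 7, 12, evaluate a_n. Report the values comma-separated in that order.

7, 8, 28

q^4  k|4↦f(k): 4:4 2:2 1:1  a_4=7
d|7:{1,7}  Σf=1+7=8
n=12: 1·12 2·6 3·4 4·3 6·2 12·1  f→[1+2+3+4+6+12]=28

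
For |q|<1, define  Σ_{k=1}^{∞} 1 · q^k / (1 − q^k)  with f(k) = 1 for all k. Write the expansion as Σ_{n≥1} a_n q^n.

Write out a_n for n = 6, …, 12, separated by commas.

4, 2, 4, 3, 4, 2, 6

q^6  k|6↦f(k): 6:1 3:1 2:1 1:1  a_6=4
n=7: 7·1 1·7  f→[1+1]=2
d|8:{8,4,2,1}  Σf=1+1+1+1=4
[q^9] f(9)=1,f(3)=1,f(1)=1 ⇒ 3
q^10  k|10↦f(k): 1:1 2:1 5:1 10:1  a_10=4
q^11  k|11↦f(k): 1:1 11:1  a_11=2
q^12  k|12↦f(k): 12:1 6:1 4:1 3:1 2:1 1:1  a_12=6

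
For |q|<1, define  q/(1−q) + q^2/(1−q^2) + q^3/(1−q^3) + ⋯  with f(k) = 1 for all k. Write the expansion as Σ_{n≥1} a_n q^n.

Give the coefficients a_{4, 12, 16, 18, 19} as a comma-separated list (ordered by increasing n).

3, 6, 5, 6, 2

n=4: 4·1 2·2 1·4  f→[1+1+1]=3
d|12:{12,6,4,3,2,1}  Σf=1+1+1+1+1+1=6
d|16:{1,2,4,8,16}  Σf=1+1+1+1+1=5
n=18: 1·18 2·9 3·6 6·3 9·2 18·1  f→[1+1+1+1+1+1]=6
n=19: 19·1 1·19  f→[1+1]=2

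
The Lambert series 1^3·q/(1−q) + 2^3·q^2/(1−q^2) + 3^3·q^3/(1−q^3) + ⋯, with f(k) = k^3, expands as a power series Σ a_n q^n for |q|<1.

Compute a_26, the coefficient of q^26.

n=26: 1·26 2·13 13·2 26·1  f→[1+8+2197+17576]=19782

a_26 = 19782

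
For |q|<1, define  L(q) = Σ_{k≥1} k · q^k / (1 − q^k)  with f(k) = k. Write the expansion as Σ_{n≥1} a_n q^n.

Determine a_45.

a_45 = 78

q^45  k|45↦f(k): 1:1 3:3 5:5 9:9 15:15 45:45  a_45=78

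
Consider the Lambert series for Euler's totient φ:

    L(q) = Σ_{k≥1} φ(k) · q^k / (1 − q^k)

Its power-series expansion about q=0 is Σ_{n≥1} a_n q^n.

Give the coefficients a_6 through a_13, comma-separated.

[q^6] φ(6)=2,φ(3)=2,φ(2)=1,φ(1)=1 ⇒ 6
n=7: 7·1 1·7  φ→[6+1]=7
n=8: 8·1 4·2 2·4 1·8  φ→[4+2+1+1]=8
n=9: 1·9 3·3 9·1  φ→[1+2+6]=9
q^10  k|10↦φ(k): 1:1 2:1 5:4 10:4  a_10=10
n=11: 1·11 11·1  φ→[1+10]=11
n=12: 1·12 2·6 3·4 4·3 6·2 12·1  φ→[1+1+2+2+2+4]=12
d|13:{13,1}  Σφ=12+1=13

6, 7, 8, 9, 10, 11, 12, 13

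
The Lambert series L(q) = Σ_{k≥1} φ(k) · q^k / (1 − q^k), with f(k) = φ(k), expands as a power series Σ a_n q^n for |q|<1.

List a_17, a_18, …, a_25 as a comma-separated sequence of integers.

q^17  k|17↦φ(k): 17:16 1:1  a_17=17
n=18: 18·1 9·2 6·3 3·6 2·9 1·18  φ→[6+6+2+2+1+1]=18
[q^19] φ(1)=1,φ(19)=18 ⇒ 19
n=20: 20·1 10·2 5·4 4·5 2·10 1·20  φ→[8+4+4+2+1+1]=20
q^21  k|21↦φ(k): 1:1 3:2 7:6 21:12  a_21=21
[q^22] φ(1)=1,φ(2)=1,φ(11)=10,φ(22)=10 ⇒ 22
[q^23] φ(1)=1,φ(23)=22 ⇒ 23
d|24:{1,2,3,4,6,8,12,24}  Σφ=1+1+2+2+2+4+4+8=24
n=25: 25·1 5·5 1·25  φ→[20+4+1]=25

17, 18, 19, 20, 21, 22, 23, 24, 25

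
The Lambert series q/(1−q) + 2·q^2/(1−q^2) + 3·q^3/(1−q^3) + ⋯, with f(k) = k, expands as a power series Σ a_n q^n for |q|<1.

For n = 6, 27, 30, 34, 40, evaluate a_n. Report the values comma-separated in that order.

n=6: 1·6 2·3 3·2 6·1  f→[1+2+3+6]=12
n=27: 1·27 3·9 9·3 27·1  f→[1+3+9+27]=40
n=30: 30·1 15·2 10·3 6·5 5·6 3·10 2·15 1·30  f→[30+15+10+6+5+3+2+1]=72
q^34  k|34↦f(k): 34:34 17:17 2:2 1:1  a_34=54
q^40  k|40↦f(k): 1:1 2:2 4:4 5:5 8:8 10:10 20:20 40:40  a_40=90

12, 40, 72, 54, 90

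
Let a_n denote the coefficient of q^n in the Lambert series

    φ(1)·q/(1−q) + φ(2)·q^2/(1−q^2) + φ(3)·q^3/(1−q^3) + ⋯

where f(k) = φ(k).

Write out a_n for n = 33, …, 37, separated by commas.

d|33:{1,3,11,33}  Σφ=1+2+10+20=33
[q^34] φ(1)=1,φ(2)=1,φ(17)=16,φ(34)=16 ⇒ 34
d|35:{1,5,7,35}  Σφ=1+4+6+24=35
q^36  k|36↦φ(k): 36:12 18:6 12:4 9:6 6:2 4:2 3:2 2:1 1:1  a_36=36
q^37  k|37↦φ(k): 37:36 1:1  a_37=37

33, 34, 35, 36, 37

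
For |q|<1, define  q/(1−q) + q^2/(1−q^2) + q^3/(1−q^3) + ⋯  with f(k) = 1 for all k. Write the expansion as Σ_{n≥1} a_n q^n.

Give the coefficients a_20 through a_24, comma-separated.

[q^20] f(1)=1,f(2)=1,f(4)=1,f(5)=1,f(10)=1,f(20)=1 ⇒ 6
d|21:{1,3,7,21}  Σf=1+1+1+1=4
n=22: 22·1 11·2 2·11 1·22  f→[1+1+1+1]=4
[q^23] f(23)=1,f(1)=1 ⇒ 2
[q^24] f(24)=1,f(12)=1,f(8)=1,f(6)=1,f(4)=1,f(3)=1,f(2)=1,f(1)=1 ⇒ 8

6, 4, 4, 2, 8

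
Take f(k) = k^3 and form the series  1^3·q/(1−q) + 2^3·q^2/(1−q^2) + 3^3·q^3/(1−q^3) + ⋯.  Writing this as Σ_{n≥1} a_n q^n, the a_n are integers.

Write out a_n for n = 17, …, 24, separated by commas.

d|17:{1,17}  Σf=1+4913=4914
[q^18] f(1)=1,f(2)=8,f(3)=27,f(6)=216,f(9)=729,f(18)=5832 ⇒ 6813
n=19: 19·1 1·19  f→[6859+1]=6860
d|20:{20,10,5,4,2,1}  Σf=8000+1000+125+64+8+1=9198
q^21  k|21↦f(k): 1:1 3:27 7:343 21:9261  a_21=9632
[q^22] f(22)=10648,f(11)=1331,f(2)=8,f(1)=1 ⇒ 11988
[q^23] f(1)=1,f(23)=12167 ⇒ 12168
d|24:{24,12,8,6,4,3,2,1}  Σf=13824+1728+512+216+64+27+8+1=16380

4914, 6813, 6860, 9198, 9632, 11988, 12168, 16380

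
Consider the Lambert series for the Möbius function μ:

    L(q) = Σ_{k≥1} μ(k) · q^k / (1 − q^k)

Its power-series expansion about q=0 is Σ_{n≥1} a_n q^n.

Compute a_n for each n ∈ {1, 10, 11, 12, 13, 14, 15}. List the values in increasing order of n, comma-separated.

1, 0, 0, 0, 0, 0, 0

d|1:{1}  Σμ=1=1
[q^10] μ(1)=1,μ(2)=-1,μ(5)=-1,μ(10)=1 ⇒ 0
q^11  k|11↦μ(k): 11:-1 1:1  a_11=0
[q^12] μ(12)=0,μ(6)=1,μ(4)=0,μ(3)=-1,μ(2)=-1,μ(1)=1 ⇒ 0
[q^13] μ(13)=-1,μ(1)=1 ⇒ 0
d|14:{1,2,7,14}  Σμ=1+(-1)+(-1)+1=0
q^15  k|15↦μ(k): 15:1 5:-1 3:-1 1:1  a_15=0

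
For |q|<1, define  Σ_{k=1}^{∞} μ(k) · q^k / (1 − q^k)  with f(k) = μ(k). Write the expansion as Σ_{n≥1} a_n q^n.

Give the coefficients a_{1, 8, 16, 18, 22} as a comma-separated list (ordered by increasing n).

1, 0, 0, 0, 0

[q^1] μ(1)=1 ⇒ 1
q^8  k|8↦μ(k): 1:1 2:-1 4:0 8:0  a_8=0
q^16  k|16↦μ(k): 16:0 8:0 4:0 2:-1 1:1  a_16=0
d|18:{1,2,3,6,9,18}  Σμ=1+(-1)+(-1)+1+0+0=0
q^22  k|22↦μ(k): 22:1 11:-1 2:-1 1:1  a_22=0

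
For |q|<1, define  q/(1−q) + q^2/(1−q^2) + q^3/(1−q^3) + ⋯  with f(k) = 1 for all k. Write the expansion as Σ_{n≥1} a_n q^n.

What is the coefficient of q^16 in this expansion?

a_16 = 5

d|16:{1,2,4,8,16}  Σf=1+1+1+1+1=5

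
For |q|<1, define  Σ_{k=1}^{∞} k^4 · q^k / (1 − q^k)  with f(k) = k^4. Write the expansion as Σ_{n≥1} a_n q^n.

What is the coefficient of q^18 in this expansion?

d|18:{18,9,6,3,2,1}  Σf=104976+6561+1296+81+16+1=112931

a_18 = 112931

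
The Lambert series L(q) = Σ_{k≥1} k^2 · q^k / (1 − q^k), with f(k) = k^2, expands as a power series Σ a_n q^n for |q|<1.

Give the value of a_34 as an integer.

a_34 = 1450

[q^34] f(34)=1156,f(17)=289,f(2)=4,f(1)=1 ⇒ 1450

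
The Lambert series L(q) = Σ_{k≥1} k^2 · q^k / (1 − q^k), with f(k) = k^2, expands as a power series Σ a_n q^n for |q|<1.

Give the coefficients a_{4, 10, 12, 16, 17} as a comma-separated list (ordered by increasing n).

21, 130, 210, 341, 290

n=4: 1·4 2·2 4·1  f→[1+4+16]=21
d|10:{10,5,2,1}  Σf=100+25+4+1=130
d|12:{1,2,3,4,6,12}  Σf=1+4+9+16+36+144=210
[q^16] f(16)=256,f(8)=64,f(4)=16,f(2)=4,f(1)=1 ⇒ 341
q^17  k|17↦f(k): 17:289 1:1  a_17=290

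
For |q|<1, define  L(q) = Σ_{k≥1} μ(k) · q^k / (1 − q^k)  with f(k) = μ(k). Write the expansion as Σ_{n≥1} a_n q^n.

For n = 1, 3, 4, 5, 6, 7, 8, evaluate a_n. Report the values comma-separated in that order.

[q^1] μ(1)=1 ⇒ 1
n=3: 1·3 3·1  μ→[1+(-1)]=0
q^4  k|4↦μ(k): 1:1 2:-1 4:0  a_4=0
n=5: 1·5 5·1  μ→[1+(-1)]=0
q^6  k|6↦μ(k): 1:1 2:-1 3:-1 6:1  a_6=0
[q^7] μ(1)=1,μ(7)=-1 ⇒ 0
n=8: 8·1 4·2 2·4 1·8  μ→[0+0+(-1)+1]=0

1, 0, 0, 0, 0, 0, 0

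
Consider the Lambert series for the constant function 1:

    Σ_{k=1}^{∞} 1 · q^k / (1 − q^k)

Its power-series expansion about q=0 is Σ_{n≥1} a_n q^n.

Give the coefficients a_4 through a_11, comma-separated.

3, 2, 4, 2, 4, 3, 4, 2

n=4: 1·4 2·2 4·1  f→[1+1+1]=3
[q^5] f(5)=1,f(1)=1 ⇒ 2
d|6:{6,3,2,1}  Σf=1+1+1+1=4
q^7  k|7↦f(k): 1:1 7:1  a_7=2
d|8:{1,2,4,8}  Σf=1+1+1+1=4
q^9  k|9↦f(k): 1:1 3:1 9:1  a_9=3
n=10: 1·10 2·5 5·2 10·1  f→[1+1+1+1]=4
q^11  k|11↦f(k): 11:1 1:1  a_11=2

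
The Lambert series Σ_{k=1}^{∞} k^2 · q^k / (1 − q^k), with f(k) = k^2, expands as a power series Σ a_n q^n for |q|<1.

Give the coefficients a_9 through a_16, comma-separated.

n=9: 9·1 3·3 1·9  f→[81+9+1]=91
q^10  k|10↦f(k): 1:1 2:4 5:25 10:100  a_10=130
n=11: 11·1 1·11  f→[121+1]=122
q^12  k|12↦f(k): 12:144 6:36 4:16 3:9 2:4 1:1  a_12=210
d|13:{13,1}  Σf=169+1=170
d|14:{14,7,2,1}  Σf=196+49+4+1=250
q^15  k|15↦f(k): 15:225 5:25 3:9 1:1  a_15=260
n=16: 16·1 8·2 4·4 2·8 1·16  f→[256+64+16+4+1]=341

91, 130, 122, 210, 170, 250, 260, 341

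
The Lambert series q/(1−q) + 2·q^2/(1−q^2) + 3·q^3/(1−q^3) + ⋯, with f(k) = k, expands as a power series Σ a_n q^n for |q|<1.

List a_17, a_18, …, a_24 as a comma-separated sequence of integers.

q^17  k|17↦f(k): 1:1 17:17  a_17=18
d|18:{18,9,6,3,2,1}  Σf=18+9+6+3+2+1=39
q^19  k|19↦f(k): 19:19 1:1  a_19=20
d|20:{20,10,5,4,2,1}  Σf=20+10+5+4+2+1=42
[q^21] f(1)=1,f(3)=3,f(7)=7,f(21)=21 ⇒ 32
q^22  k|22↦f(k): 1:1 2:2 11:11 22:22  a_22=36
[q^23] f(1)=1,f(23)=23 ⇒ 24
[q^24] f(1)=1,f(2)=2,f(3)=3,f(4)=4,f(6)=6,f(8)=8,f(12)=12,f(24)=24 ⇒ 60

18, 39, 20, 42, 32, 36, 24, 60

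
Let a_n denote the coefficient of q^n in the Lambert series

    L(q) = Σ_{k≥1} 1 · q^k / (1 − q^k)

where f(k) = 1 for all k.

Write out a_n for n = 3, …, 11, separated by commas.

q^3  k|3↦f(k): 3:1 1:1  a_3=2
q^4  k|4↦f(k): 1:1 2:1 4:1  a_4=3
[q^5] f(5)=1,f(1)=1 ⇒ 2
n=6: 1·6 2·3 3·2 6·1  f→[1+1+1+1]=4
d|7:{7,1}  Σf=1+1=2
d|8:{1,2,4,8}  Σf=1+1+1+1=4
q^9  k|9↦f(k): 9:1 3:1 1:1  a_9=3
d|10:{10,5,2,1}  Σf=1+1+1+1=4
n=11: 11·1 1·11  f→[1+1]=2

2, 3, 2, 4, 2, 4, 3, 4, 2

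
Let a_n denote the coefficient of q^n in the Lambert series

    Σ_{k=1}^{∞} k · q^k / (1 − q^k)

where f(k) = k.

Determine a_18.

a_18 = 39

[q^18] f(1)=1,f(2)=2,f(3)=3,f(6)=6,f(9)=9,f(18)=18 ⇒ 39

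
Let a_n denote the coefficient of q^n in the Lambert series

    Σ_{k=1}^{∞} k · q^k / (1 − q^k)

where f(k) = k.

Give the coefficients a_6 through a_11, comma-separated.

12, 8, 15, 13, 18, 12

q^6  k|6↦f(k): 6:6 3:3 2:2 1:1  a_6=12
n=7: 1·7 7·1  f→[1+7]=8
n=8: 1·8 2·4 4·2 8·1  f→[1+2+4+8]=15
q^9  k|9↦f(k): 9:9 3:3 1:1  a_9=13
q^10  k|10↦f(k): 10:10 5:5 2:2 1:1  a_10=18
[q^11] f(11)=11,f(1)=1 ⇒ 12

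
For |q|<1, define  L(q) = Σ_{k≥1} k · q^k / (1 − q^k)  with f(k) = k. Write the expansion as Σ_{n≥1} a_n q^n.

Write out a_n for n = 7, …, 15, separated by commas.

d|7:{1,7}  Σf=1+7=8
d|8:{8,4,2,1}  Σf=8+4+2+1=15
n=9: 9·1 3·3 1·9  f→[9+3+1]=13
[q^10] f(1)=1,f(2)=2,f(5)=5,f(10)=10 ⇒ 18
q^11  k|11↦f(k): 11:11 1:1  a_11=12
q^12  k|12↦f(k): 1:1 2:2 3:3 4:4 6:6 12:12  a_12=28
q^13  k|13↦f(k): 13:13 1:1  a_13=14
n=14: 1·14 2·7 7·2 14·1  f→[1+2+7+14]=24
[q^15] f(1)=1,f(3)=3,f(5)=5,f(15)=15 ⇒ 24

8, 15, 13, 18, 12, 28, 14, 24, 24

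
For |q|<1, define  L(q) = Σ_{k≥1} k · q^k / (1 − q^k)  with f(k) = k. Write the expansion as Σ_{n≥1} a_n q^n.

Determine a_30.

a_30 = 72

n=30: 1·30 2·15 3·10 5·6 6·5 10·3 15·2 30·1  f→[1+2+3+5+6+10+15+30]=72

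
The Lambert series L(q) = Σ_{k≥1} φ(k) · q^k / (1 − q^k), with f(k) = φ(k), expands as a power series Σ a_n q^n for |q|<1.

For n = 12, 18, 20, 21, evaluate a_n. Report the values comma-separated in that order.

[q^12] φ(1)=1,φ(2)=1,φ(3)=2,φ(4)=2,φ(6)=2,φ(12)=4 ⇒ 12
[q^18] φ(1)=1,φ(2)=1,φ(3)=2,φ(6)=2,φ(9)=6,φ(18)=6 ⇒ 18
[q^20] φ(20)=8,φ(10)=4,φ(5)=4,φ(4)=2,φ(2)=1,φ(1)=1 ⇒ 20
[q^21] φ(1)=1,φ(3)=2,φ(7)=6,φ(21)=12 ⇒ 21

12, 18, 20, 21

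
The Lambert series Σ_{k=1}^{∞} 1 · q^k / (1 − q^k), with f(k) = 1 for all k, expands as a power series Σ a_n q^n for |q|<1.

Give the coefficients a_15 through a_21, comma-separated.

d|15:{15,5,3,1}  Σf=1+1+1+1=4
n=16: 1·16 2·8 4·4 8·2 16·1  f→[1+1+1+1+1]=5
q^17  k|17↦f(k): 17:1 1:1  a_17=2
[q^18] f(1)=1,f(2)=1,f(3)=1,f(6)=1,f(9)=1,f(18)=1 ⇒ 6
d|19:{1,19}  Σf=1+1=2
d|20:{1,2,4,5,10,20}  Σf=1+1+1+1+1+1=6
[q^21] f(1)=1,f(3)=1,f(7)=1,f(21)=1 ⇒ 4

4, 5, 2, 6, 2, 6, 4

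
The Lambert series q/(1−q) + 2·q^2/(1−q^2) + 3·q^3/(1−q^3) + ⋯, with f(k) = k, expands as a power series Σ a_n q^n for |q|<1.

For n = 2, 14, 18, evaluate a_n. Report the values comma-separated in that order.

q^2  k|2↦f(k): 1:1 2:2  a_2=3
n=14: 1·14 2·7 7·2 14·1  f→[1+2+7+14]=24
n=18: 1·18 2·9 3·6 6·3 9·2 18·1  f→[1+2+3+6+9+18]=39

3, 24, 39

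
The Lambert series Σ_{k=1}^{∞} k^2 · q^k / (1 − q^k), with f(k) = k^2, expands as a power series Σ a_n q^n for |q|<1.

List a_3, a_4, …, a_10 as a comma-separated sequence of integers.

d|3:{3,1}  Σf=9+1=10
[q^4] f(4)=16,f(2)=4,f(1)=1 ⇒ 21
d|5:{5,1}  Σf=25+1=26
[q^6] f(6)=36,f(3)=9,f(2)=4,f(1)=1 ⇒ 50
q^7  k|7↦f(k): 1:1 7:49  a_7=50
n=8: 8·1 4·2 2·4 1·8  f→[64+16+4+1]=85
d|9:{9,3,1}  Σf=81+9+1=91
n=10: 10·1 5·2 2·5 1·10  f→[100+25+4+1]=130

10, 21, 26, 50, 50, 85, 91, 130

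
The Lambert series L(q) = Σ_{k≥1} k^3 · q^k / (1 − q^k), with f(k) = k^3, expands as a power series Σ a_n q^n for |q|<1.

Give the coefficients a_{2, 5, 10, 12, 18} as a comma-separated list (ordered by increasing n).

9, 126, 1134, 2044, 6813

q^2  k|2↦f(k): 2:8 1:1  a_2=9
d|5:{1,5}  Σf=1+125=126
[q^10] f(1)=1,f(2)=8,f(5)=125,f(10)=1000 ⇒ 1134
n=12: 1·12 2·6 3·4 4·3 6·2 12·1  f→[1+8+27+64+216+1728]=2044
n=18: 1·18 2·9 3·6 6·3 9·2 18·1  f→[1+8+27+216+729+5832]=6813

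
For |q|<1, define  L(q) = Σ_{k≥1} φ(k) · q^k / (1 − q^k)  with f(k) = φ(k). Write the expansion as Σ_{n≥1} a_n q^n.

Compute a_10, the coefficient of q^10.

q^10  k|10↦φ(k): 1:1 2:1 5:4 10:4  a_10=10

a_10 = 10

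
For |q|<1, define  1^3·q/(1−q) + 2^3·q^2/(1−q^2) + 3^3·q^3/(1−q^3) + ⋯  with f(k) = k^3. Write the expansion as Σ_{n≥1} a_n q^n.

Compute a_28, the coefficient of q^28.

a_28 = 25112

d|28:{28,14,7,4,2,1}  Σf=21952+2744+343+64+8+1=25112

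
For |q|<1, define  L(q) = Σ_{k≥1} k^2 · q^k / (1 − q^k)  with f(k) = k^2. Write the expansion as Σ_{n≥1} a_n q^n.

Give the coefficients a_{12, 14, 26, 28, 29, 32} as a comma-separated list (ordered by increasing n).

210, 250, 850, 1050, 842, 1365

q^12  k|12↦f(k): 12:144 6:36 4:16 3:9 2:4 1:1  a_12=210
[q^14] f(1)=1,f(2)=4,f(7)=49,f(14)=196 ⇒ 250
[q^26] f(26)=676,f(13)=169,f(2)=4,f(1)=1 ⇒ 850
n=28: 28·1 14·2 7·4 4·7 2·14 1·28  f→[784+196+49+16+4+1]=1050
n=29: 29·1 1·29  f→[841+1]=842
n=32: 32·1 16·2 8·4 4·8 2·16 1·32  f→[1024+256+64+16+4+1]=1365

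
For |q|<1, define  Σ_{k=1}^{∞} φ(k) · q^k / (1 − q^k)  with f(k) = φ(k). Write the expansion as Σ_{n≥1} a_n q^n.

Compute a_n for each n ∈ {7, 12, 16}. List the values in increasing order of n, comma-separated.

d|7:{1,7}  Σφ=1+6=7
d|12:{1,2,3,4,6,12}  Σφ=1+1+2+2+2+4=12
n=16: 16·1 8·2 4·4 2·8 1·16  φ→[8+4+2+1+1]=16

7, 12, 16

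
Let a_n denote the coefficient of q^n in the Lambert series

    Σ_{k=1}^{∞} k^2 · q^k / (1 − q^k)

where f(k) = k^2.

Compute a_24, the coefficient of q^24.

d|24:{24,12,8,6,4,3,2,1}  Σf=576+144+64+36+16+9+4+1=850

a_24 = 850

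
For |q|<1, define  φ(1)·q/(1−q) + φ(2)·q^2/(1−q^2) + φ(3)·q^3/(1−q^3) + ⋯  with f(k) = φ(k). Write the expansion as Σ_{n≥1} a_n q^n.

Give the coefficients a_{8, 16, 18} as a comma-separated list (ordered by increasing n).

q^8  k|8↦φ(k): 8:4 4:2 2:1 1:1  a_8=8
[q^16] φ(1)=1,φ(2)=1,φ(4)=2,φ(8)=4,φ(16)=8 ⇒ 16
n=18: 1·18 2·9 3·6 6·3 9·2 18·1  φ→[1+1+2+2+6+6]=18

8, 16, 18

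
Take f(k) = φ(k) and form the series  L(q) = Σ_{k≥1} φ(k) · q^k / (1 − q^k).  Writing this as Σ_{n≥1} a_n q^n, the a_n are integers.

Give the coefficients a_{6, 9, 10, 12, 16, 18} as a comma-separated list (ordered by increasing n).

[q^6] φ(6)=2,φ(3)=2,φ(2)=1,φ(1)=1 ⇒ 6
d|9:{9,3,1}  Σφ=6+2+1=9
q^10  k|10↦φ(k): 10:4 5:4 2:1 1:1  a_10=10
n=12: 1·12 2·6 3·4 4·3 6·2 12·1  φ→[1+1+2+2+2+4]=12
q^16  k|16↦φ(k): 1:1 2:1 4:2 8:4 16:8  a_16=16
q^18  k|18↦φ(k): 18:6 9:6 6:2 3:2 2:1 1:1  a_18=18

6, 9, 10, 12, 16, 18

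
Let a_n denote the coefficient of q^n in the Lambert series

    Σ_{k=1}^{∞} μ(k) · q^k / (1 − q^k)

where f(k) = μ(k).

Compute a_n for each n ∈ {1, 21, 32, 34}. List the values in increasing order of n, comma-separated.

1, 0, 0, 0

d|1:{1}  Σμ=1=1
[q^21] μ(21)=1,μ(7)=-1,μ(3)=-1,μ(1)=1 ⇒ 0
q^32  k|32↦μ(k): 1:1 2:-1 4:0 8:0 16:0 32:0  a_32=0
d|34:{1,2,17,34}  Σμ=1+(-1)+(-1)+1=0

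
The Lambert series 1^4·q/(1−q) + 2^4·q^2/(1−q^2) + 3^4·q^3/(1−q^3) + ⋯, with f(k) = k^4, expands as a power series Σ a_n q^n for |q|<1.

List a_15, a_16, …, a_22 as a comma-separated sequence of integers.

51332, 69905, 83522, 112931, 130322, 170898, 196964, 248914

n=15: 15·1 5·3 3·5 1·15  f→[50625+625+81+1]=51332
d|16:{1,2,4,8,16}  Σf=1+16+256+4096+65536=69905
q^17  k|17↦f(k): 1:1 17:83521  a_17=83522
[q^18] f(18)=104976,f(9)=6561,f(6)=1296,f(3)=81,f(2)=16,f(1)=1 ⇒ 112931
d|19:{1,19}  Σf=1+130321=130322
[q^20] f(20)=160000,f(10)=10000,f(5)=625,f(4)=256,f(2)=16,f(1)=1 ⇒ 170898
n=21: 1·21 3·7 7·3 21·1  f→[1+81+2401+194481]=196964
q^22  k|22↦f(k): 22:234256 11:14641 2:16 1:1  a_22=248914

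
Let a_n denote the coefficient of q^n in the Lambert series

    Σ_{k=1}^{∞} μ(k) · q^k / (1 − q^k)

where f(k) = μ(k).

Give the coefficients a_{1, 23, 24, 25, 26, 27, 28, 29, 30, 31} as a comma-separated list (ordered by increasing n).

1, 0, 0, 0, 0, 0, 0, 0, 0, 0

q^1  k|1↦μ(k): 1:1  a_1=1
d|23:{23,1}  Σμ=(-1)+1=0
n=24: 24·1 12·2 8·3 6·4 4·6 3·8 2·12 1·24  μ→[0+0+0+1+0+(-1)+(-1)+1]=0
n=25: 1·25 5·5 25·1  μ→[1+(-1)+0]=0
d|26:{26,13,2,1}  Σμ=1+(-1)+(-1)+1=0
[q^27] μ(27)=0,μ(9)=0,μ(3)=-1,μ(1)=1 ⇒ 0
d|28:{1,2,4,7,14,28}  Σμ=1+(-1)+0+(-1)+1+0=0
d|29:{29,1}  Σμ=(-1)+1=0
n=30: 1·30 2·15 3·10 5·6 6·5 10·3 15·2 30·1  μ→[1+(-1)+(-1)+(-1)+1+1+1+(-1)]=0
q^31  k|31↦μ(k): 1:1 31:-1  a_31=0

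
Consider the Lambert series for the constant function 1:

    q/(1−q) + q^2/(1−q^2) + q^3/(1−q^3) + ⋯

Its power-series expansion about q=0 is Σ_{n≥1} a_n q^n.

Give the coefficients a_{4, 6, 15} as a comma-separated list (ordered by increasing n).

n=4: 1·4 2·2 4·1  f→[1+1+1]=3
d|6:{6,3,2,1}  Σf=1+1+1+1=4
q^15  k|15↦f(k): 15:1 5:1 3:1 1:1  a_15=4

3, 4, 4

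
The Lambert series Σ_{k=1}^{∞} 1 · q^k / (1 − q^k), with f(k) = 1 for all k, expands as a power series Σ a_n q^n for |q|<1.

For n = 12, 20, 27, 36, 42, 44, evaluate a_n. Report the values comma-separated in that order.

6, 6, 4, 9, 8, 6

n=12: 12·1 6·2 4·3 3·4 2·6 1·12  f→[1+1+1+1+1+1]=6
n=20: 1·20 2·10 4·5 5·4 10·2 20·1  f→[1+1+1+1+1+1]=6
q^27  k|27↦f(k): 1:1 3:1 9:1 27:1  a_27=4
[q^36] f(36)=1,f(18)=1,f(12)=1,f(9)=1,f(6)=1,f(4)=1,f(3)=1,f(2)=1,f(1)=1 ⇒ 9
d|42:{42,21,14,7,6,3,2,1}  Σf=1+1+1+1+1+1+1+1=8
q^44  k|44↦f(k): 1:1 2:1 4:1 11:1 22:1 44:1  a_44=6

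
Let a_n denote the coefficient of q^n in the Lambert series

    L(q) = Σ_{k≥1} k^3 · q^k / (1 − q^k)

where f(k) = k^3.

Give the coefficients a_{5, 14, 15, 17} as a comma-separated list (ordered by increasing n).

126, 3096, 3528, 4914

d|5:{1,5}  Σf=1+125=126
d|14:{14,7,2,1}  Σf=2744+343+8+1=3096
[q^15] f(15)=3375,f(5)=125,f(3)=27,f(1)=1 ⇒ 3528
n=17: 1·17 17·1  f→[1+4913]=4914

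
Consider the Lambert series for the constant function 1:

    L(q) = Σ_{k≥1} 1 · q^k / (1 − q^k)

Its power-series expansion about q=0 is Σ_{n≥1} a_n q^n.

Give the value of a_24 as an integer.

a_24 = 8

d|24:{24,12,8,6,4,3,2,1}  Σf=1+1+1+1+1+1+1+1=8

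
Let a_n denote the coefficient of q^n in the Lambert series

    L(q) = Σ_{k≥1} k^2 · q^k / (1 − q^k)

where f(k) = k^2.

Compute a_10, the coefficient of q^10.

a_10 = 130

n=10: 1·10 2·5 5·2 10·1  f→[1+4+25+100]=130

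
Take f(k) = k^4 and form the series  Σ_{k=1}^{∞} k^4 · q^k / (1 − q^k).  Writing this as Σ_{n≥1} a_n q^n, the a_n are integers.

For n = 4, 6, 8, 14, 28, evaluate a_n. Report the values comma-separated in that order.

d|4:{1,2,4}  Σf=1+16+256=273
q^6  k|6↦f(k): 1:1 2:16 3:81 6:1296  a_6=1394
q^8  k|8↦f(k): 1:1 2:16 4:256 8:4096  a_8=4369
[q^14] f(14)=38416,f(7)=2401,f(2)=16,f(1)=1 ⇒ 40834
n=28: 1·28 2·14 4·7 7·4 14·2 28·1  f→[1+16+256+2401+38416+614656]=655746

273, 1394, 4369, 40834, 655746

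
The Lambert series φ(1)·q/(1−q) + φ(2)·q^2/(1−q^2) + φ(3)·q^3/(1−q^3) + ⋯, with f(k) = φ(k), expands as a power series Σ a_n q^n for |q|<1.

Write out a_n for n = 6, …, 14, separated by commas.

[q^6] φ(6)=2,φ(3)=2,φ(2)=1,φ(1)=1 ⇒ 6
n=7: 7·1 1·7  φ→[6+1]=7
n=8: 8·1 4·2 2·4 1·8  φ→[4+2+1+1]=8
[q^9] φ(1)=1,φ(3)=2,φ(9)=6 ⇒ 9
[q^10] φ(1)=1,φ(2)=1,φ(5)=4,φ(10)=4 ⇒ 10
[q^11] φ(11)=10,φ(1)=1 ⇒ 11
q^12  k|12↦φ(k): 12:4 6:2 4:2 3:2 2:1 1:1  a_12=12
[q^13] φ(13)=12,φ(1)=1 ⇒ 13
d|14:{14,7,2,1}  Σφ=6+6+1+1=14

6, 7, 8, 9, 10, 11, 12, 13, 14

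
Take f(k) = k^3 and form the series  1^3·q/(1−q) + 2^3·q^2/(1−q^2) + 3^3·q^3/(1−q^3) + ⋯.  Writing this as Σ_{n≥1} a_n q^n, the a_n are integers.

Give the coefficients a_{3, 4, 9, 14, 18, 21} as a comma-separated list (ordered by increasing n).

[q^3] f(3)=27,f(1)=1 ⇒ 28
q^4  k|4↦f(k): 4:64 2:8 1:1  a_4=73
q^9  k|9↦f(k): 9:729 3:27 1:1  a_9=757
n=14: 14·1 7·2 2·7 1·14  f→[2744+343+8+1]=3096
q^18  k|18↦f(k): 18:5832 9:729 6:216 3:27 2:8 1:1  a_18=6813
n=21: 1·21 3·7 7·3 21·1  f→[1+27+343+9261]=9632

28, 73, 757, 3096, 6813, 9632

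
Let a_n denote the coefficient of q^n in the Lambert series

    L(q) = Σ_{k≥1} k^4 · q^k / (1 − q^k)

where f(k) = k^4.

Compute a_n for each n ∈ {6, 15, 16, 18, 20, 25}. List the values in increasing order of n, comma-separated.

1394, 51332, 69905, 112931, 170898, 391251

[q^6] f(6)=1296,f(3)=81,f(2)=16,f(1)=1 ⇒ 1394
q^15  k|15↦f(k): 15:50625 5:625 3:81 1:1  a_15=51332
d|16:{1,2,4,8,16}  Σf=1+16+256+4096+65536=69905
q^18  k|18↦f(k): 18:104976 9:6561 6:1296 3:81 2:16 1:1  a_18=112931
q^20  k|20↦f(k): 20:160000 10:10000 5:625 4:256 2:16 1:1  a_20=170898
[q^25] f(25)=390625,f(5)=625,f(1)=1 ⇒ 391251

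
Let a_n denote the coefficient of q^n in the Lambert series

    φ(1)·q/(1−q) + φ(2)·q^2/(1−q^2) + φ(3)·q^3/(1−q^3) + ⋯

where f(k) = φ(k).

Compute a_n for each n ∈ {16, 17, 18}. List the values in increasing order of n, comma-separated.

n=16: 16·1 8·2 4·4 2·8 1·16  φ→[8+4+2+1+1]=16
n=17: 1·17 17·1  φ→[1+16]=17
n=18: 1·18 2·9 3·6 6·3 9·2 18·1  φ→[1+1+2+2+6+6]=18

16, 17, 18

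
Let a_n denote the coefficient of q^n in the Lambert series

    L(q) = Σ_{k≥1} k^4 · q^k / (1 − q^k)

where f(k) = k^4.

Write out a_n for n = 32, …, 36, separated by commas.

1118481, 1200644, 1419874, 1503652, 1813539

d|32:{1,2,4,8,16,32}  Σf=1+16+256+4096+65536+1048576=1118481
d|33:{1,3,11,33}  Σf=1+81+14641+1185921=1200644
d|34:{34,17,2,1}  Σf=1336336+83521+16+1=1419874
n=35: 35·1 7·5 5·7 1·35  f→[1500625+2401+625+1]=1503652
d|36:{36,18,12,9,6,4,3,2,1}  Σf=1679616+104976+20736+6561+1296+256+81+16+1=1813539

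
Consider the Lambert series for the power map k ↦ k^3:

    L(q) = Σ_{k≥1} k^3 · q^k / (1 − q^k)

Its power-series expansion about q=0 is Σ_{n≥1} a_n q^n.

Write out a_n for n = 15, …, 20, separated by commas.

[q^15] f(1)=1,f(3)=27,f(5)=125,f(15)=3375 ⇒ 3528
q^16  k|16↦f(k): 16:4096 8:512 4:64 2:8 1:1  a_16=4681
d|17:{1,17}  Σf=1+4913=4914
n=18: 1·18 2·9 3·6 6·3 9·2 18·1  f→[1+8+27+216+729+5832]=6813
n=19: 1·19 19·1  f→[1+6859]=6860
d|20:{20,10,5,4,2,1}  Σf=8000+1000+125+64+8+1=9198

3528, 4681, 4914, 6813, 6860, 9198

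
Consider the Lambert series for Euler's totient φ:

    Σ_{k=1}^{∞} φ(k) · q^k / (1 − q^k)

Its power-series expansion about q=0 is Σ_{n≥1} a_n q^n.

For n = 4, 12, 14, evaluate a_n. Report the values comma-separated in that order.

d|4:{1,2,4}  Σφ=1+1+2=4
[q^12] φ(1)=1,φ(2)=1,φ(3)=2,φ(4)=2,φ(6)=2,φ(12)=4 ⇒ 12
d|14:{1,2,7,14}  Σφ=1+1+6+6=14

4, 12, 14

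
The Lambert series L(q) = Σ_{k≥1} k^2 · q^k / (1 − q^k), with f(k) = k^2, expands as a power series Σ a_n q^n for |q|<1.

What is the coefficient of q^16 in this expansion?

q^16  k|16↦f(k): 1:1 2:4 4:16 8:64 16:256  a_16=341

a_16 = 341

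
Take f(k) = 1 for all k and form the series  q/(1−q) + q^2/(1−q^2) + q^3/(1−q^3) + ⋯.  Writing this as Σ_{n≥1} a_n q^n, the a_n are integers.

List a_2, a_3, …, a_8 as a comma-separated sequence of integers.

2, 2, 3, 2, 4, 2, 4

[q^2] f(1)=1,f(2)=1 ⇒ 2
q^3  k|3↦f(k): 1:1 3:1  a_3=2
d|4:{1,2,4}  Σf=1+1+1=3
q^5  k|5↦f(k): 1:1 5:1  a_5=2
n=6: 6·1 3·2 2·3 1·6  f→[1+1+1+1]=4
[q^7] f(7)=1,f(1)=1 ⇒ 2
n=8: 8·1 4·2 2·4 1·8  f→[1+1+1+1]=4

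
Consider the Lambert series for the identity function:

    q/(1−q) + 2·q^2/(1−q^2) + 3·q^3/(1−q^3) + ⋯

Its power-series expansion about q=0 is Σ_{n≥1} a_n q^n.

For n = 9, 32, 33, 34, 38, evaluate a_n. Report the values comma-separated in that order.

d|9:{9,3,1}  Σf=9+3+1=13
q^32  k|32↦f(k): 1:1 2:2 4:4 8:8 16:16 32:32  a_32=63
q^33  k|33↦f(k): 33:33 11:11 3:3 1:1  a_33=48
[q^34] f(34)=34,f(17)=17,f(2)=2,f(1)=1 ⇒ 54
d|38:{1,2,19,38}  Σf=1+2+19+38=60

13, 63, 48, 54, 60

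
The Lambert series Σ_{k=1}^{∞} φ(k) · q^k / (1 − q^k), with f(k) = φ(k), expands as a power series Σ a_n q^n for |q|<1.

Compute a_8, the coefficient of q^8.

[q^8] φ(8)=4,φ(4)=2,φ(2)=1,φ(1)=1 ⇒ 8

a_8 = 8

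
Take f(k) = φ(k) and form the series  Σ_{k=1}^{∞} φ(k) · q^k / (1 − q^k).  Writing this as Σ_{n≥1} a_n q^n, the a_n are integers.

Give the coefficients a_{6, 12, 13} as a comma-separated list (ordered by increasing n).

q^6  k|6↦φ(k): 1:1 2:1 3:2 6:2  a_6=6
d|12:{1,2,3,4,6,12}  Σφ=1+1+2+2+2+4=12
[q^13] φ(13)=12,φ(1)=1 ⇒ 13

6, 12, 13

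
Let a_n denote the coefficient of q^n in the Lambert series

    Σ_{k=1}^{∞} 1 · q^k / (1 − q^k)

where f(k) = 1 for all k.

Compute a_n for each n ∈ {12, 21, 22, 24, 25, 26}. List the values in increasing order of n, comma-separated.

q^12  k|12↦f(k): 1:1 2:1 3:1 4:1 6:1 12:1  a_12=6
q^21  k|21↦f(k): 1:1 3:1 7:1 21:1  a_21=4
d|22:{1,2,11,22}  Σf=1+1+1+1=4
q^24  k|24↦f(k): 1:1 2:1 3:1 4:1 6:1 8:1 12:1 24:1  a_24=8
q^25  k|25↦f(k): 25:1 5:1 1:1  a_25=3
q^26  k|26↦f(k): 26:1 13:1 2:1 1:1  a_26=4

6, 4, 4, 8, 3, 4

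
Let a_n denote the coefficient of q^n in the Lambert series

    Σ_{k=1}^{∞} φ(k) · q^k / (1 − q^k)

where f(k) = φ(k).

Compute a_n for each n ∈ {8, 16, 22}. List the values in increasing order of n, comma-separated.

q^8  k|8↦φ(k): 8:4 4:2 2:1 1:1  a_8=8
q^16  k|16↦φ(k): 1:1 2:1 4:2 8:4 16:8  a_16=16
[q^22] φ(22)=10,φ(11)=10,φ(2)=1,φ(1)=1 ⇒ 22

8, 16, 22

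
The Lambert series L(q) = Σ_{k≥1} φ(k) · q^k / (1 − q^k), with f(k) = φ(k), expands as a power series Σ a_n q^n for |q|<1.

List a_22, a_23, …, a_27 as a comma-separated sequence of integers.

q^22  k|22↦φ(k): 1:1 2:1 11:10 22:10  a_22=22
q^23  k|23↦φ(k): 1:1 23:22  a_23=23
q^24  k|24↦φ(k): 24:8 12:4 8:4 6:2 4:2 3:2 2:1 1:1  a_24=24
n=25: 1·25 5·5 25·1  φ→[1+4+20]=25
q^26  k|26↦φ(k): 26:12 13:12 2:1 1:1  a_26=26
[q^27] φ(1)=1,φ(3)=2,φ(9)=6,φ(27)=18 ⇒ 27

22, 23, 24, 25, 26, 27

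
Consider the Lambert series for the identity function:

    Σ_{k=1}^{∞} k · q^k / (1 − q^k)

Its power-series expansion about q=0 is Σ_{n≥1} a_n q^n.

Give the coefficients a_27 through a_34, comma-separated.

[q^27] f(27)=27,f(9)=9,f(3)=3,f(1)=1 ⇒ 40
d|28:{28,14,7,4,2,1}  Σf=28+14+7+4+2+1=56
n=29: 29·1 1·29  f→[29+1]=30
q^30  k|30↦f(k): 1:1 2:2 3:3 5:5 6:6 10:10 15:15 30:30  a_30=72
n=31: 31·1 1·31  f→[31+1]=32
d|32:{32,16,8,4,2,1}  Σf=32+16+8+4+2+1=63
[q^33] f(33)=33,f(11)=11,f(3)=3,f(1)=1 ⇒ 48
[q^34] f(34)=34,f(17)=17,f(2)=2,f(1)=1 ⇒ 54

40, 56, 30, 72, 32, 63, 48, 54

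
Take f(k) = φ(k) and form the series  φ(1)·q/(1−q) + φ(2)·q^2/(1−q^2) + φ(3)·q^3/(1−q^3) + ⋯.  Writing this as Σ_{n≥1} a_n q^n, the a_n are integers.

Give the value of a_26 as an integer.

q^26  k|26↦φ(k): 26:12 13:12 2:1 1:1  a_26=26

a_26 = 26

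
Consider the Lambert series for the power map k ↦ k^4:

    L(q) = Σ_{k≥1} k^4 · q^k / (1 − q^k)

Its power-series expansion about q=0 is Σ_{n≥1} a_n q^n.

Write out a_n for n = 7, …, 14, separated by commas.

2402, 4369, 6643, 10642, 14642, 22386, 28562, 40834

[q^7] f(1)=1,f(7)=2401 ⇒ 2402
[q^8] f(1)=1,f(2)=16,f(4)=256,f(8)=4096 ⇒ 4369
q^9  k|9↦f(k): 9:6561 3:81 1:1  a_9=6643
d|10:{1,2,5,10}  Σf=1+16+625+10000=10642
q^11  k|11↦f(k): 1:1 11:14641  a_11=14642
q^12  k|12↦f(k): 12:20736 6:1296 4:256 3:81 2:16 1:1  a_12=22386
d|13:{13,1}  Σf=28561+1=28562
n=14: 1·14 2·7 7·2 14·1  f→[1+16+2401+38416]=40834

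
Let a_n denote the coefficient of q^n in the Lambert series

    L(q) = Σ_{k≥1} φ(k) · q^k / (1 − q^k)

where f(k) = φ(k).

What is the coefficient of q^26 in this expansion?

d|26:{1,2,13,26}  Σφ=1+1+12+12=26

a_26 = 26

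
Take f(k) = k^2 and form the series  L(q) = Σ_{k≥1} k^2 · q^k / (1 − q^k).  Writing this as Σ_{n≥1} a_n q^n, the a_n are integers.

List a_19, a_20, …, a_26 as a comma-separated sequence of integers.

362, 546, 500, 610, 530, 850, 651, 850

[q^19] f(1)=1,f(19)=361 ⇒ 362
q^20  k|20↦f(k): 1:1 2:4 4:16 5:25 10:100 20:400  a_20=546
q^21  k|21↦f(k): 1:1 3:9 7:49 21:441  a_21=500
d|22:{22,11,2,1}  Σf=484+121+4+1=610
q^23  k|23↦f(k): 1:1 23:529  a_23=530
n=24: 1·24 2·12 3·8 4·6 6·4 8·3 12·2 24·1  f→[1+4+9+16+36+64+144+576]=850
q^25  k|25↦f(k): 25:625 5:25 1:1  a_25=651
n=26: 26·1 13·2 2·13 1·26  f→[676+169+4+1]=850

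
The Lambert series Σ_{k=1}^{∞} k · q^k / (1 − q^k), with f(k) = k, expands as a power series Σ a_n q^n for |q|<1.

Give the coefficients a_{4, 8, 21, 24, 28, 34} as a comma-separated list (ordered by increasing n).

d|4:{4,2,1}  Σf=4+2+1=7
[q^8] f(1)=1,f(2)=2,f(4)=4,f(8)=8 ⇒ 15
d|21:{21,7,3,1}  Σf=21+7+3+1=32
[q^24] f(24)=24,f(12)=12,f(8)=8,f(6)=6,f(4)=4,f(3)=3,f(2)=2,f(1)=1 ⇒ 60
[q^28] f(1)=1,f(2)=2,f(4)=4,f(7)=7,f(14)=14,f(28)=28 ⇒ 56
q^34  k|34↦f(k): 34:34 17:17 2:2 1:1  a_34=54

7, 15, 32, 60, 56, 54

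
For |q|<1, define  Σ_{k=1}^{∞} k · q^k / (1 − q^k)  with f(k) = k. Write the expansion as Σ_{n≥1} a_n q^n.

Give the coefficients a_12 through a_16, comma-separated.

28, 14, 24, 24, 31

d|12:{1,2,3,4,6,12}  Σf=1+2+3+4+6+12=28
n=13: 1·13 13·1  f→[1+13]=14
[q^14] f(14)=14,f(7)=7,f(2)=2,f(1)=1 ⇒ 24
d|15:{1,3,5,15}  Σf=1+3+5+15=24
d|16:{1,2,4,8,16}  Σf=1+2+4+8+16=31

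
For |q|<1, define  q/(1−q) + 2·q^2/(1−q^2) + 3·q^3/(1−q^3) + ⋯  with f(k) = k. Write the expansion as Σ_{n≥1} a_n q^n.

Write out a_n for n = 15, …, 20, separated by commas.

24, 31, 18, 39, 20, 42

n=15: 1·15 3·5 5·3 15·1  f→[1+3+5+15]=24
q^16  k|16↦f(k): 1:1 2:2 4:4 8:8 16:16  a_16=31
[q^17] f(17)=17,f(1)=1 ⇒ 18
[q^18] f(1)=1,f(2)=2,f(3)=3,f(6)=6,f(9)=9,f(18)=18 ⇒ 39
q^19  k|19↦f(k): 1:1 19:19  a_19=20
[q^20] f(20)=20,f(10)=10,f(5)=5,f(4)=4,f(2)=2,f(1)=1 ⇒ 42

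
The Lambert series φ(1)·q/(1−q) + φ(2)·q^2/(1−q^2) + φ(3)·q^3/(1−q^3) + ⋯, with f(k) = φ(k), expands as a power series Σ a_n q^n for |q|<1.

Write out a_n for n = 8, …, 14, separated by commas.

[q^8] φ(1)=1,φ(2)=1,φ(4)=2,φ(8)=4 ⇒ 8
d|9:{1,3,9}  Σφ=1+2+6=9
d|10:{1,2,5,10}  Σφ=1+1+4+4=10
d|11:{11,1}  Σφ=10+1=11
q^12  k|12↦φ(k): 1:1 2:1 3:2 4:2 6:2 12:4  a_12=12
q^13  k|13↦φ(k): 13:12 1:1  a_13=13
[q^14] φ(1)=1,φ(2)=1,φ(7)=6,φ(14)=6 ⇒ 14

8, 9, 10, 11, 12, 13, 14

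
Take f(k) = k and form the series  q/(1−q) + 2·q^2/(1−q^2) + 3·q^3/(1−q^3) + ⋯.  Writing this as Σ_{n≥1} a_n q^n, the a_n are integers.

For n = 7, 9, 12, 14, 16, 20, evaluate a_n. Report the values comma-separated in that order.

8, 13, 28, 24, 31, 42

q^7  k|7↦f(k): 1:1 7:7  a_7=8
q^9  k|9↦f(k): 1:1 3:3 9:9  a_9=13
q^12  k|12↦f(k): 12:12 6:6 4:4 3:3 2:2 1:1  a_12=28
d|14:{1,2,7,14}  Σf=1+2+7+14=24
[q^16] f(1)=1,f(2)=2,f(4)=4,f(8)=8,f(16)=16 ⇒ 31
[q^20] f(20)=20,f(10)=10,f(5)=5,f(4)=4,f(2)=2,f(1)=1 ⇒ 42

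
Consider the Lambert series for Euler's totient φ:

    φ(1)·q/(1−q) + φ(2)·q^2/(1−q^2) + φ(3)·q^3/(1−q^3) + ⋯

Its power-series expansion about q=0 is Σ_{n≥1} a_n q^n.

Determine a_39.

n=39: 1·39 3·13 13·3 39·1  φ→[1+2+12+24]=39

a_39 = 39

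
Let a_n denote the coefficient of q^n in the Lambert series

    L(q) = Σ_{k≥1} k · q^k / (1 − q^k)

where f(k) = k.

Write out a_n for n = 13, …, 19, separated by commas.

d|13:{1,13}  Σf=1+13=14
n=14: 1·14 2·7 7·2 14·1  f→[1+2+7+14]=24
[q^15] f(1)=1,f(3)=3,f(5)=5,f(15)=15 ⇒ 24
q^16  k|16↦f(k): 16:16 8:8 4:4 2:2 1:1  a_16=31
d|17:{1,17}  Σf=1+17=18
[q^18] f(1)=1,f(2)=2,f(3)=3,f(6)=6,f(9)=9,f(18)=18 ⇒ 39
n=19: 19·1 1·19  f→[19+1]=20

14, 24, 24, 31, 18, 39, 20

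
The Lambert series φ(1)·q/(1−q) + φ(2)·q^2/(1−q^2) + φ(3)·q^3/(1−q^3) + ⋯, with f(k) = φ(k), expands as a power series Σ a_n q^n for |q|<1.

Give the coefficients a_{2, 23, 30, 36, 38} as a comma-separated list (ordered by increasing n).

d|2:{2,1}  Σφ=1+1=2
n=23: 1·23 23·1  φ→[1+22]=23
q^30  k|30↦φ(k): 30:8 15:8 10:4 6:2 5:4 3:2 2:1 1:1  a_30=30
d|36:{36,18,12,9,6,4,3,2,1}  Σφ=12+6+4+6+2+2+2+1+1=36
q^38  k|38↦φ(k): 1:1 2:1 19:18 38:18  a_38=38

2, 23, 30, 36, 38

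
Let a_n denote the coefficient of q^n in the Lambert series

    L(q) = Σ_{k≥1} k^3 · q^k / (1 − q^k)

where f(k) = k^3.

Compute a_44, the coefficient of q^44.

a_44 = 97236

q^44  k|44↦f(k): 1:1 2:8 4:64 11:1331 22:10648 44:85184  a_44=97236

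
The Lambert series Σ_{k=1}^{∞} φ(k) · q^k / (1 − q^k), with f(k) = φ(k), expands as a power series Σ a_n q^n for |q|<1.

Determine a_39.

d|39:{1,3,13,39}  Σφ=1+2+12+24=39

a_39 = 39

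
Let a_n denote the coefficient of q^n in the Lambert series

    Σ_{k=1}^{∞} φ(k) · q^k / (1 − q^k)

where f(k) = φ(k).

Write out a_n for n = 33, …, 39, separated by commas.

d|33:{1,3,11,33}  Σφ=1+2+10+20=33
[q^34] φ(1)=1,φ(2)=1,φ(17)=16,φ(34)=16 ⇒ 34
[q^35] φ(35)=24,φ(7)=6,φ(5)=4,φ(1)=1 ⇒ 35
d|36:{36,18,12,9,6,4,3,2,1}  Σφ=12+6+4+6+2+2+2+1+1=36
n=37: 37·1 1·37  φ→[36+1]=37
q^38  k|38↦φ(k): 1:1 2:1 19:18 38:18  a_38=38
d|39:{1,3,13,39}  Σφ=1+2+12+24=39

33, 34, 35, 36, 37, 38, 39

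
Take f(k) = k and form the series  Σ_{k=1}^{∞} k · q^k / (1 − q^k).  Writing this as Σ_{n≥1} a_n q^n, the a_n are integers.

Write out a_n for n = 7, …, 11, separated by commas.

q^7  k|7↦f(k): 7:7 1:1  a_7=8
[q^8] f(1)=1,f(2)=2,f(4)=4,f(8)=8 ⇒ 15
d|9:{9,3,1}  Σf=9+3+1=13
n=10: 1·10 2·5 5·2 10·1  f→[1+2+5+10]=18
q^11  k|11↦f(k): 11:11 1:1  a_11=12

8, 15, 13, 18, 12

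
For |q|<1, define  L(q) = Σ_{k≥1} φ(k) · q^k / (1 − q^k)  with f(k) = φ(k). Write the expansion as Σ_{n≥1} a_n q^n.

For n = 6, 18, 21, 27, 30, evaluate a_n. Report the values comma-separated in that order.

q^6  k|6↦φ(k): 6:2 3:2 2:1 1:1  a_6=6
d|18:{1,2,3,6,9,18}  Σφ=1+1+2+2+6+6=18
d|21:{1,3,7,21}  Σφ=1+2+6+12=21
n=27: 1·27 3·9 9·3 27·1  φ→[1+2+6+18]=27
n=30: 1·30 2·15 3·10 5·6 6·5 10·3 15·2 30·1  φ→[1+1+2+4+2+4+8+8]=30

6, 18, 21, 27, 30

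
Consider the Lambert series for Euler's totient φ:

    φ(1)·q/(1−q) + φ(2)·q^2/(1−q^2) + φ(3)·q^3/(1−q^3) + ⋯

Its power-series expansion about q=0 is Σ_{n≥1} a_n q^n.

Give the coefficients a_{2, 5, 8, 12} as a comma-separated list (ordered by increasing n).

q^2  k|2↦φ(k): 1:1 2:1  a_2=2
q^5  k|5↦φ(k): 5:4 1:1  a_5=5
d|8:{8,4,2,1}  Σφ=4+2+1+1=8
[q^12] φ(12)=4,φ(6)=2,φ(4)=2,φ(3)=2,φ(2)=1,φ(1)=1 ⇒ 12

2, 5, 8, 12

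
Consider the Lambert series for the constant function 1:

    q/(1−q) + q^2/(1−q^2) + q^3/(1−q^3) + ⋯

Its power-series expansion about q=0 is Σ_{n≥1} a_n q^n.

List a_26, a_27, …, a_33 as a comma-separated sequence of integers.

4, 4, 6, 2, 8, 2, 6, 4

n=26: 26·1 13·2 2·13 1·26  f→[1+1+1+1]=4
[q^27] f(27)=1,f(9)=1,f(3)=1,f(1)=1 ⇒ 4
n=28: 1·28 2·14 4·7 7·4 14·2 28·1  f→[1+1+1+1+1+1]=6
[q^29] f(29)=1,f(1)=1 ⇒ 2
n=30: 1·30 2·15 3·10 5·6 6·5 10·3 15·2 30·1  f→[1+1+1+1+1+1+1+1]=8
[q^31] f(31)=1,f(1)=1 ⇒ 2
d|32:{32,16,8,4,2,1}  Σf=1+1+1+1+1+1=6
d|33:{33,11,3,1}  Σf=1+1+1+1=4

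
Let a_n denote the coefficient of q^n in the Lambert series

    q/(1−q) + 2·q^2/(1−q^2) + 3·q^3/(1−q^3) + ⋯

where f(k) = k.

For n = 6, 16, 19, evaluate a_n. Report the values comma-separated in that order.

12, 31, 20

n=6: 6·1 3·2 2·3 1·6  f→[6+3+2+1]=12
n=16: 1·16 2·8 4·4 8·2 16·1  f→[1+2+4+8+16]=31
[q^19] f(1)=1,f(19)=19 ⇒ 20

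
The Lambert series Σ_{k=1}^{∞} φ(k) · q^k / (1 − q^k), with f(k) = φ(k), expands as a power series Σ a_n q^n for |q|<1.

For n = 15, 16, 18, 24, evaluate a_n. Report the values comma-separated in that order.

[q^15] φ(1)=1,φ(3)=2,φ(5)=4,φ(15)=8 ⇒ 15
d|16:{16,8,4,2,1}  Σφ=8+4+2+1+1=16
d|18:{18,9,6,3,2,1}  Σφ=6+6+2+2+1+1=18
[q^24] φ(1)=1,φ(2)=1,φ(3)=2,φ(4)=2,φ(6)=2,φ(8)=4,φ(12)=4,φ(24)=8 ⇒ 24

15, 16, 18, 24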